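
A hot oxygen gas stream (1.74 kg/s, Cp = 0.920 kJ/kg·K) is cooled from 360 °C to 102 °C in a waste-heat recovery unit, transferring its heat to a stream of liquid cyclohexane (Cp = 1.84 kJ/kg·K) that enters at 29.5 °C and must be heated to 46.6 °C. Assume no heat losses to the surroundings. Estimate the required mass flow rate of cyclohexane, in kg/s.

Heat released by hot stream: Q = 1.74 × 0.920 × (360 − 102) = 413.01 kJ/s
Energy balance on cold side (adiabatic exchanger): Q = ṁ_c·Cp_c·(T_c,out − T_c,in)
ṁ_c = 413.01 / [1.84 × (46.6 − 29.5)] = 13.126 kg/s

ṁ_c = 13.1 kg/s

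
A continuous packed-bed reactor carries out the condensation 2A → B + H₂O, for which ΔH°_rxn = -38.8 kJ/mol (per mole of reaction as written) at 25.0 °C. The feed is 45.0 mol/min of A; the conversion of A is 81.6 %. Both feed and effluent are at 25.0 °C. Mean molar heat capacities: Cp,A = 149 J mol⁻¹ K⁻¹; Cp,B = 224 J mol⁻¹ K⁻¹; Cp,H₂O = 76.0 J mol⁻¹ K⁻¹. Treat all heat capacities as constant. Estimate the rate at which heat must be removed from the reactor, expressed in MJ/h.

Q_out = 42.7 MJ/h

Extent of reaction ξ = 0.816 × 45.0 / 2 = 18.36 mol/min
Reaction term: ξ·ΔH°_rxn = 18.36 × -38.8 = -712.37 kJ/min
Q = ΔH = -712.37 kJ/min = -11.873 kW
Heat removed = 42.742 MJ/h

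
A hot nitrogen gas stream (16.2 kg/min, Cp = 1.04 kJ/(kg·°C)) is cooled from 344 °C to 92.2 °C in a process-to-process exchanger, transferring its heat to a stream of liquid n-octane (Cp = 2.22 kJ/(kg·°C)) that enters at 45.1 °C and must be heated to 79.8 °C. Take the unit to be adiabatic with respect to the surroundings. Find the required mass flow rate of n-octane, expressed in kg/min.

ṁ_c = 55.1 kg/min

Heat released by hot stream: Q = 16.2 × 1.04 × (344 − 92.2) = 4242.3 kJ/min
Energy balance on cold side (adiabatic exchanger): Q = ṁ_c·Cp_c·(T_c,out − T_c,in)
ṁ_c = 4242.3 / [2.22 × (79.8 − 45.1)] = 55.071 kg/min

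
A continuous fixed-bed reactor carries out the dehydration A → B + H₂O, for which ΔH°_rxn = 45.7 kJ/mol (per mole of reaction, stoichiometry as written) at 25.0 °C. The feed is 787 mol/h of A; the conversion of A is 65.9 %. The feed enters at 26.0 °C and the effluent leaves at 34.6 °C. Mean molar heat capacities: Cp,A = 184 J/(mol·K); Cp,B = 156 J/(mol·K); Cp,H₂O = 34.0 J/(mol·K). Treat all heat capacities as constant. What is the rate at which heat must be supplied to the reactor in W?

Extent of reaction ξ = 0.659 × 787 = 518.63 mol/h
Reaction term: ξ·ΔH°_rxn = 518.63 × 45.7 = 23702 kJ/h
Sensible, feed 26.0→25 °C: -144.81 kJ/h
Outlet flows (mol/h): A 268.37, B 518.63, H₂O 518.63
Sensible, products 25→34.6 °C: 1420 kJ/h
Q = ΔH = 24977 kJ/h = 6.938 kW
Heat supplied = 6938 W

Q_in = 6940 W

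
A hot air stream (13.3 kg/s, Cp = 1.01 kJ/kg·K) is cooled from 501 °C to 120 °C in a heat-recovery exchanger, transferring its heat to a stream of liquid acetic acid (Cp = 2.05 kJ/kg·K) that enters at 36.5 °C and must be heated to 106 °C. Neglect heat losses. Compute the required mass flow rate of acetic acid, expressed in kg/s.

Heat released by hot stream: Q = 13.3 × 1.01 × (501 − 120) = 5118 kJ/s
Energy balance on cold side (adiabatic exchanger): Q = ṁ_c·Cp_c·(T_c,out − T_c,in)
ṁ_c = 5118 / [2.05 × (106 − 36.5)] = 35.922 kg/s

ṁ_c = 35.9 kg/s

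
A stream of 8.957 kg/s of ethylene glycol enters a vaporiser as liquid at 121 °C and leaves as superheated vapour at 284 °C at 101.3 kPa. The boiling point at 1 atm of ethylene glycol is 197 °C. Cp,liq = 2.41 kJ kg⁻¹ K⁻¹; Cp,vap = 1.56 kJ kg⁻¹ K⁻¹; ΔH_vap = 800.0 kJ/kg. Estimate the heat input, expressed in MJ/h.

Q = 36100 MJ/h

liquid 121→197 °C: 183.16 kJ/kg
vaporisation at 197 °C: 800 kJ/kg
vapour 197→284 °C: 135.72 kJ/kg
Δh = 183.16 + 800 + 135.72 = 1118.9 kJ/kg
Q = ṁ·Δh = 8.957 kg/s × 1118.9 kJ/kg = 10022 kJ/s
|Q| = 10022 kW = 36079 MJ/h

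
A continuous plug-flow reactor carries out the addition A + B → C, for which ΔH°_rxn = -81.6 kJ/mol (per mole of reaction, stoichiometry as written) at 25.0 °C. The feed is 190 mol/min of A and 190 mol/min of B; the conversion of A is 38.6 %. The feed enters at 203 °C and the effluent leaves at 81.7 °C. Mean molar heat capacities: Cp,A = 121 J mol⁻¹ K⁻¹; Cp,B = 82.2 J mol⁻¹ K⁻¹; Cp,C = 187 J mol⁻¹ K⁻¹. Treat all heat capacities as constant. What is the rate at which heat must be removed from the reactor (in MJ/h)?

Q_out = 644 MJ/h

Extent of reaction ξ = 0.386 × 190 = 73.34 mol/min
Reaction term: ξ·ΔH°_rxn = 73.34 × -81.6 = -5984.5 kJ/min
Sensible, feed 203→25 °C: -6872.2 kJ/min
Outlet flows (mol/min): A 116.66, B 116.66, C 73.34
Sensible, products 25→81.7 °C: 2121.7 kJ/min
Q = ΔH = -10735 kJ/min = -178.92 kW
Heat removed = 644.1 MJ/h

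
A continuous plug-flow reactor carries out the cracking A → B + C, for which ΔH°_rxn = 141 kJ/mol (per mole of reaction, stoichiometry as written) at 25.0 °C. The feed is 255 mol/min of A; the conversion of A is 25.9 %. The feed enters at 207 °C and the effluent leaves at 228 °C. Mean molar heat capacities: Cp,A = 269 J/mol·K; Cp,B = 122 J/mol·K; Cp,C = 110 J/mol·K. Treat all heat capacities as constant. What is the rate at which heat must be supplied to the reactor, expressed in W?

Extent of reaction ξ = 0.259 × 255 = 66.045 mol/min
Reaction term: ξ·ΔH°_rxn = 66.045 × 141 = 9312.3 kJ/min
Sensible, feed 207→25 °C: -12484 kJ/min
Outlet flows (mol/min): A 188.95, B 66.045, C 66.045
Sensible, products 25→228 °C: 13429 kJ/min
Q = ΔH = 10257 kJ/min = 170.95 kW
Heat supplied = 170950 W

Q_in = 171000 W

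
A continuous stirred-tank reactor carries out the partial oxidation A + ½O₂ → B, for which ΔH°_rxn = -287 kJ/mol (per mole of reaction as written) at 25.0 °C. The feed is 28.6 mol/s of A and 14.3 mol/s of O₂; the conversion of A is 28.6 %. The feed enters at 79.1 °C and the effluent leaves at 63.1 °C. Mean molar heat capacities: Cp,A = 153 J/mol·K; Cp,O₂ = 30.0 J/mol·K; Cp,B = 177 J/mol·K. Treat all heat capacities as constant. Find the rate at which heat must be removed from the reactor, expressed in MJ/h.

Extent of reaction ξ = 0.286 × 28.6 = 8.1796 mol/s
Reaction term: ξ·ΔH°_rxn = 8.1796 × -287 = -2347.5 kJ/s
Sensible, feed 79.1→25 °C: -259.94 kJ/s
Outlet flows (mol/s): A 20.42, O₂ 10.21, B 8.1796
Sensible, products 25→63.1 °C: 185.87 kJ/s
Q = ΔH = -2421.6 kJ/s = -2421.6 kW
Heat removed = 8717.8 MJ/h

Q_out = 8720 MJ/h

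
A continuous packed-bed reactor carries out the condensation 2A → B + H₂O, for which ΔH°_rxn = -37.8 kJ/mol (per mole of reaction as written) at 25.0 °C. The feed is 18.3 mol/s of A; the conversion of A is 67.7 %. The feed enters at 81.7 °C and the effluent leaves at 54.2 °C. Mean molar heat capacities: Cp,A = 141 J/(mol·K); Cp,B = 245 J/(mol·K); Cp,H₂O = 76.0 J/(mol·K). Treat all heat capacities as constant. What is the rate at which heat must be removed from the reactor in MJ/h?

Q_out = 1070 MJ/h

Extent of reaction ξ = 0.677 × 18.3 / 2 = 6.1946 mol/s
Reaction term: ξ·ΔH°_rxn = 6.1946 × -37.8 = -234.15 kJ/s
Sensible, feed 81.7→25 °C: -146.3 kJ/s
Outlet flows (mol/s): A 5.9109, B 6.1946, H₂O 6.1946
Sensible, products 25→54.2 °C: 82.399 kJ/s
Q = ΔH = -298.06 kJ/s = -298.06 kW
Heat removed = 1073 MJ/h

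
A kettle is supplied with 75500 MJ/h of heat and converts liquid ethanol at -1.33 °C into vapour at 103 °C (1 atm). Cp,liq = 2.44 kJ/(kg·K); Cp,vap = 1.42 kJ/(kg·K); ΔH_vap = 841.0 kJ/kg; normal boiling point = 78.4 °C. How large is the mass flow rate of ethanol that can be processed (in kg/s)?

ṁ = 19.6 kg/s

Δh = 2.44×(78.4−-1.33) + 841.0 + 1.42×(103−78.4) = 1070.5 kJ/kg
Q = 75500 MJ/h = 20972 kJ/s = 20972 kJ/s
ṁ = Q/Δh = 20972 / 1070.5 = 19.592 kg/s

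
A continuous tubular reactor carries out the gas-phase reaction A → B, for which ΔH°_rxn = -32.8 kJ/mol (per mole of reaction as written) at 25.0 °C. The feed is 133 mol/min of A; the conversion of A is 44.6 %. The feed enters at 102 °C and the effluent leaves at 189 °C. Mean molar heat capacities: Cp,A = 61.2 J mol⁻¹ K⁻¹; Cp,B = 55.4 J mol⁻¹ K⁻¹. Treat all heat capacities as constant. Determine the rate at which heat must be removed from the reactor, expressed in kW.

Extent of reaction ξ = 0.446 × 133 = 59.318 mol/min
Reaction term: ξ·ΔH°_rxn = 59.318 × -32.8 = -1945.6 kJ/min
Sensible, feed 102→25 °C: -626.75 kJ/min
Outlet flows (mol/min): A 73.682, B 59.318
Sensible, products 25→189 °C: 1278.5 kJ/min
Q = ΔH = -1293.9 kJ/min = -21.565 kW
Heat removed = 21.565 kW

Q_out = 21.6 kW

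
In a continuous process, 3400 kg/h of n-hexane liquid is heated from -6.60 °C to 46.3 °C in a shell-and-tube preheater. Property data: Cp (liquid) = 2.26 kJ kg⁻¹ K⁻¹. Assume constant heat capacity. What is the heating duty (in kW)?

Q = 113 kW

Q = ṁ·Cp·ΔT = 3400 × 2.26 × (46.3 − -6.60) = 406480 kJ/h
Converting: 406480 / 3600 s = 112.91 kW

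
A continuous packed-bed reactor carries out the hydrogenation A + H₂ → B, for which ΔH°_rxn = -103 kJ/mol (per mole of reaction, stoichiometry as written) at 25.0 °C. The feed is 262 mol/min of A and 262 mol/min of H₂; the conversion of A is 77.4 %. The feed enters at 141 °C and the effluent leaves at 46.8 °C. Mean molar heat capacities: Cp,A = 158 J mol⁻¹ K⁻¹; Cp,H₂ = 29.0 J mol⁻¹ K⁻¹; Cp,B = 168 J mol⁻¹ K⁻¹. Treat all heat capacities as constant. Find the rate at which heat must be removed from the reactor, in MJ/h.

Extent of reaction ξ = 0.774 × 262 = 202.79 mol/min
Reaction term: ξ·ΔH°_rxn = 202.79 × -103 = -20887 kJ/min
Sensible, feed 141→25 °C: -5683.3 kJ/min
Outlet flows (mol/min): A 59.212, H₂ 59.212, B 202.79
Sensible, products 25→46.8 °C: 984.07 kJ/min
Q = ΔH = -25586 kJ/min = -426.44 kW
Heat removed = 1535.2 MJ/h

Q_out = 1540 MJ/h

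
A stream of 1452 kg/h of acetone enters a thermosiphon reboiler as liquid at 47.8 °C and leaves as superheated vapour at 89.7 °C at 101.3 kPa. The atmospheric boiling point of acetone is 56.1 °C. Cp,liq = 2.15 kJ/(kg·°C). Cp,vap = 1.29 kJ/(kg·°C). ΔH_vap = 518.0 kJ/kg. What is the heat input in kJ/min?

Q = 14000 kJ/min

liquid 47.8→56.1 °C: 17.845 kJ/kg
vaporisation at 56.1 °C: 518 kJ/kg
vapour 56.1→89.7 °C: 43.344 kJ/kg
Δh = 17.845 + 518 + 43.344 = 579.19 kJ/kg
Q = ṁ·Δh = 1452 kg/h × 579.19 kJ/kg = 840980 kJ/h
|Q| = 233.61 kW = 14016 kJ/min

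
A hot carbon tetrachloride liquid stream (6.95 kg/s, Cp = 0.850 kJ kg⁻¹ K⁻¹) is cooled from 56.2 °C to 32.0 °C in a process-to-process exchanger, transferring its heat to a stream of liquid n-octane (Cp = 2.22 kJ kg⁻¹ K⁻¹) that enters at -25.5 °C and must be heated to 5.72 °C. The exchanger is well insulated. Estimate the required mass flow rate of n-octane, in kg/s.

Heat released by hot stream: Q = 6.95 × 0.850 × (56.2 − 32.0) = 142.96 kJ/s
Energy balance on cold side (adiabatic exchanger): Q = ṁ_c·Cp_c·(T_c,out − T_c,in)
ṁ_c = 142.96 / [2.22 × (5.72 − -25.5)] = 2.0627 kg/s

ṁ_c = 2.06 kg/s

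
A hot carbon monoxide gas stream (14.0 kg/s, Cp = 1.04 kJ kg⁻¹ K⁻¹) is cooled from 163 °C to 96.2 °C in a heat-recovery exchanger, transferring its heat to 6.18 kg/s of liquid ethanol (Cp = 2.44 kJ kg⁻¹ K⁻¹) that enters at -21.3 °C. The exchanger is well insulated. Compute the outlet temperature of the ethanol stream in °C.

T_c,out = 43.2 °C

Heat released by hot stream: Q = 14.0 × 1.04 × (163 − 96.2) = 972.61 kJ/s
Energy balance on cold side (adiabatic exchanger): Q = ṁ_c·Cp_c·(T_c,out − T_c,in)
T_c,out = -21.3 + 972.61/(6.18 × 2.44) = 43.2 °C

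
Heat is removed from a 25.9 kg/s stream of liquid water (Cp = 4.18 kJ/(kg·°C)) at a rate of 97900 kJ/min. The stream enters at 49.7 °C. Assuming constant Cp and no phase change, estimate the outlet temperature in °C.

Q = 97900 kJ/min = 1631.7 kJ/s
ΔT = Q/(ṁ·Cp) = 1631.7/(25.9×4.18) = 15.071 K
T_out = 49.7 − 15.071 = 34.629 °C

T_out = 34.6 °C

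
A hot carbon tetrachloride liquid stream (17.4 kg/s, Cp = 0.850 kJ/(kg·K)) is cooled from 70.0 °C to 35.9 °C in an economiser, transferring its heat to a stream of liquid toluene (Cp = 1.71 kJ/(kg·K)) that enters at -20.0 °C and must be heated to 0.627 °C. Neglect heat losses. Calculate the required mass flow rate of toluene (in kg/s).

Heat released by hot stream: Q = 17.4 × 0.850 × (70.0 − 35.9) = 504.34 kJ/s
Energy balance on cold side (adiabatic exchanger): Q = ṁ_c·Cp_c·(T_c,out − T_c,in)
ṁ_c = 504.34 / [1.71 × (0.627 − -20.0)] = 14.298 kg/s

ṁ_c = 14.3 kg/s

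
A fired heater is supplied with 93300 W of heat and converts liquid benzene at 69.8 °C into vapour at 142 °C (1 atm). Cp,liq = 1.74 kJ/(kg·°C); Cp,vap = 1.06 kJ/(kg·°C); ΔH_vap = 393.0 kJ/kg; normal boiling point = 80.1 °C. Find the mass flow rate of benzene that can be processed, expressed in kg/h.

Δh = 1.74×(80.1−69.8) + 393.0 + 1.06×(142−80.1) = 476.54 kJ/kg
Q = 93300 W = 93.3 kJ/s = 335880 kJ/h
ṁ = Q/Δh = 335880 / 476.54 = 704.84 kg/h

ṁ = 705 kg/h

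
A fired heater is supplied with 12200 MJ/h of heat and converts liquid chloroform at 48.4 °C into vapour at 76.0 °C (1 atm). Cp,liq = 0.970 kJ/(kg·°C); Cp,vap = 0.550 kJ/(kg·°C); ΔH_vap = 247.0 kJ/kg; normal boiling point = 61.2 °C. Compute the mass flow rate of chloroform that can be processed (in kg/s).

ṁ = 12.7 kg/s

Δh = 0.970×(61.2−48.4) + 247.0 + 0.550×(76.0−61.2) = 267.56 kJ/kg
Q = 12200 MJ/h = 3388.9 kJ/s = 3388.9 kJ/s
ṁ = Q/Δh = 3388.9 / 267.56 = 12.666 kg/s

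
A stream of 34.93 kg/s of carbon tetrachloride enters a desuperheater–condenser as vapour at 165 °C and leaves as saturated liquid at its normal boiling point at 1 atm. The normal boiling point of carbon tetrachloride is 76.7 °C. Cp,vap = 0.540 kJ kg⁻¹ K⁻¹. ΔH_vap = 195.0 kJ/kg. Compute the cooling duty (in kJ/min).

Q_c = 509000 kJ/min

vapour 165→76.7 °C: -47.682 kJ/kg
condensation at 76.7 °C: -195 kJ/kg
Δh = -47.682 + -195 = -242.68 kJ/kg
Q = ṁ·Δh = 34.93 kg/s × -242.68 kJ/kg = -8476.9 kJ/s
|Q| = 8476.9 kW = 508610 kJ/min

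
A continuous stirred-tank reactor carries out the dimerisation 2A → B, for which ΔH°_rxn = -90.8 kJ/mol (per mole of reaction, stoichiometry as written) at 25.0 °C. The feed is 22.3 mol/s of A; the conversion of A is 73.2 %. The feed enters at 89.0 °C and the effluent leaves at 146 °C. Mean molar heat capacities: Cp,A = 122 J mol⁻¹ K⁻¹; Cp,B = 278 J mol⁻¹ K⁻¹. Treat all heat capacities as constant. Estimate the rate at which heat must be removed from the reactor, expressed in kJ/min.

Extent of reaction ξ = 0.732 × 22.3 / 2 = 8.1618 mol/s
Reaction term: ξ·ΔH°_rxn = 8.1618 × -90.8 = -741.09 kJ/s
Sensible, feed 89.0→25 °C: -174.12 kJ/s
Outlet flows (mol/s): A 5.9764, B 8.1618
Sensible, products 25→146 °C: 362.77 kJ/s
Q = ΔH = -552.44 kJ/s = -552.44 kW
Heat removed = 33146 kJ/min

Q_out = 33100 kJ/min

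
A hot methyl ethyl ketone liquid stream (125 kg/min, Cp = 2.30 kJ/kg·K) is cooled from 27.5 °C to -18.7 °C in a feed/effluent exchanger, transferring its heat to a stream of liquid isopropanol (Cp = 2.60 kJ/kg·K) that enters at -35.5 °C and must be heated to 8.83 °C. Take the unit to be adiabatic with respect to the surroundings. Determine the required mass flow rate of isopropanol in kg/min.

ṁ_c = 115 kg/min

Heat released by hot stream: Q = 125 × 2.30 × (27.5 − -18.7) = 13282 kJ/min
Energy balance on cold side (adiabatic exchanger): Q = ṁ_c·Cp_c·(T_c,out − T_c,in)
ṁ_c = 13282 / [2.60 × (8.83 − -35.5)] = 115.24 kg/min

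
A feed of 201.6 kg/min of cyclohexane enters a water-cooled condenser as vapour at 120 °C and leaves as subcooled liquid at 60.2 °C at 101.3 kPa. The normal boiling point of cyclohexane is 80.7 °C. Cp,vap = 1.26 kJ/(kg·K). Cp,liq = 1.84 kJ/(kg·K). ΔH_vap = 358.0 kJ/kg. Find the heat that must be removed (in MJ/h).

Q_c = 5390 MJ/h

vapour 120→80.7 °C: -49.518 kJ/kg
condensation at 80.7 °C: -358 kJ/kg
liquid 80.7→60.2 °C: -37.72 kJ/kg
Δh = -49.518 + -358 + -37.72 = -445.24 kJ/kg
Q = ṁ·Δh = 201.6 kg/min × -445.24 kJ/kg = -89760 kJ/min
|Q| = 1496 kW = 5385.6 MJ/h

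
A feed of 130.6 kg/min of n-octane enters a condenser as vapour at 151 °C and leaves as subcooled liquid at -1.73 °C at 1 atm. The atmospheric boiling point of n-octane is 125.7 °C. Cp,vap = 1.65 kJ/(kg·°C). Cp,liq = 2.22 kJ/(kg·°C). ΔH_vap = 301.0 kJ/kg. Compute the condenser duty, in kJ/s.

Q_c = 1360 kJ/s

vapour 151→125.7 °C: -41.745 kJ/kg
condensation at 125.7 °C: -301 kJ/kg
liquid 125.7→-1.73 °C: -282.89 kJ/kg
Δh = -41.745 + -301 + -282.89 = -625.64 kJ/kg
Q = ṁ·Δh = 130.6 kg/min × -625.64 kJ/kg = -81709 kJ/min
|Q| = 1361.8 kW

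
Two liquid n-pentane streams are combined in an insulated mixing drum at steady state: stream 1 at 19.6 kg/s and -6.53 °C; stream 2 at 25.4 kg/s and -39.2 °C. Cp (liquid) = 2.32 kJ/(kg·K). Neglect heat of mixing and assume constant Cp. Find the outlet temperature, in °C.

Adiabatic, steady state ⇒ Σ ṁᵢCp,ᵢ(T_out − Tᵢ) = 0
Σ ṁᵢCp,ᵢTᵢ = 19.6×2.32×-6.53 + 25.4×2.32×-39.2 = -2606.9
Σ ṁᵢCp,ᵢ = 19.6×2.32 + 25.4×2.32 = 104.4
T_out = -2606.9 / 104.4 = -24.97 °C

T_out = -25.0 °C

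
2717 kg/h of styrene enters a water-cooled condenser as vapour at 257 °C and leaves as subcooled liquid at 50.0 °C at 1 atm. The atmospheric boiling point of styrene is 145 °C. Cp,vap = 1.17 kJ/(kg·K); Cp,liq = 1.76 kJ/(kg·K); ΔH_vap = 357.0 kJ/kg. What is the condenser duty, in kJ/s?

Q_c = 495 kJ/s

vapour 257→145 °C: -131.04 kJ/kg
condensation at 145 °C: -357 kJ/kg
liquid 145→50.0 °C: -167.2 kJ/kg
Δh = -131.04 + -357 + -167.2 = -655.24 kJ/kg
Q = ṁ·Δh = 2717 kg/h × -655.24 kJ/kg = -1.7803e+06 kJ/h
|Q| = 494.52 kW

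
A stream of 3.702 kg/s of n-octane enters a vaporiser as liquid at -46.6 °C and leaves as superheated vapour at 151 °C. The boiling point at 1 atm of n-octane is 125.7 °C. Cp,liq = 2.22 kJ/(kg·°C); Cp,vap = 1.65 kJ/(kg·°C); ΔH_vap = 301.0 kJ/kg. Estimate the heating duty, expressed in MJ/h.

liquid -46.6→125.7 °C: 382.51 kJ/kg
vaporisation at 125.7 °C: 301 kJ/kg
vapour 125.7→151 °C: 41.745 kJ/kg
Δh = 382.51 + 301 + 41.745 = 725.25 kJ/kg
Q = ṁ·Δh = 3.702 kg/s × 725.25 kJ/kg = 2684.9 kJ/s
|Q| = 2684.9 kW = 9665.6 MJ/h

Q = 9670 MJ/h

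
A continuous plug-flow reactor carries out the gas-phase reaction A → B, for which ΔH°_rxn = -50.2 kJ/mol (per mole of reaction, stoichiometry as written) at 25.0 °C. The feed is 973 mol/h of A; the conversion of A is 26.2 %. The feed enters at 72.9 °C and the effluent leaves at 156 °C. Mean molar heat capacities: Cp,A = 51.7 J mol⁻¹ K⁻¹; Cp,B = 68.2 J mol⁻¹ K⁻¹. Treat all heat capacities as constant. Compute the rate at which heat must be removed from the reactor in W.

Extent of reaction ξ = 0.262 × 973 = 254.93 mol/h
Reaction term: ξ·ΔH°_rxn = 254.93 × -50.2 = -12797 kJ/h
Sensible, feed 72.9→25 °C: -2409.6 kJ/h
Outlet flows (mol/h): A 718.07, B 254.93
Sensible, products 25→156 °C: 7140.9 kJ/h
Q = ΔH = -8066 kJ/h = -2.2406 kW
Heat removed = 2240.6 W

Q_out = 2240 W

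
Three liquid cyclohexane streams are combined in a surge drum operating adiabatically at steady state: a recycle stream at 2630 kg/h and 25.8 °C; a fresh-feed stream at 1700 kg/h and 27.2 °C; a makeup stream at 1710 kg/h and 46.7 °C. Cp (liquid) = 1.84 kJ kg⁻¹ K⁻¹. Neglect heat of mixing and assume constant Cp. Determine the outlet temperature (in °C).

T_out = 32.1 °C

No heat crosses the boundary, so H_out = H_in.
T_out = Σ ṁᵢCp,ᵢTᵢ / Σ ṁᵢCp,ᵢ
      = 356870 / 11114 = 32.111 °C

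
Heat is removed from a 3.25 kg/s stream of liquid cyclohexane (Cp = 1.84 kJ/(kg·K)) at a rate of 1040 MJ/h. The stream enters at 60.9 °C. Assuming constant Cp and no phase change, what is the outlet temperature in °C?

Q = 1040 MJ/h = 288.89 kJ/s
ΔT = Q/(ṁ·Cp) = 288.89/(3.25×1.84) = 48.309 K
T_out = 60.9 − 48.309 = 12.591 °C

T_out = 12.6 °C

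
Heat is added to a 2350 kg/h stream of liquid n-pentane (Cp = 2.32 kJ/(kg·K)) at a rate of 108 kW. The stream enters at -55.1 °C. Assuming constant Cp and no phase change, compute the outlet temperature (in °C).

T_out = 16.2 °C

Q = 108 kW = 388800 kJ/h
ΔT = Q/(ṁ·Cp) = 388800/(2350×2.32) = 71.313 K
T_out = -55.1 + 71.313 = 16.213 °C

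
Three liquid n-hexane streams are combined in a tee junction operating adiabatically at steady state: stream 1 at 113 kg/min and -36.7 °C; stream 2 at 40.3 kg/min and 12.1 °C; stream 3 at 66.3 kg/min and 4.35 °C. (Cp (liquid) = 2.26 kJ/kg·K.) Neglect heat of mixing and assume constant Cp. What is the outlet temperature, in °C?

No heat crosses the boundary, so H_out = H_in.
Σ ṁᵢCp,ᵢTᵢ = 113×2.26×-36.7 + 40.3×2.26×12.1 + 66.3×2.26×4.35 = -7618.6
Σ ṁᵢCp,ᵢ = 113×2.26 + 40.3×2.26 + 66.3×2.26 = 496.3
T_out = -7618.6 / 496.3 = -15.351 °C

T_out = -15.4 °C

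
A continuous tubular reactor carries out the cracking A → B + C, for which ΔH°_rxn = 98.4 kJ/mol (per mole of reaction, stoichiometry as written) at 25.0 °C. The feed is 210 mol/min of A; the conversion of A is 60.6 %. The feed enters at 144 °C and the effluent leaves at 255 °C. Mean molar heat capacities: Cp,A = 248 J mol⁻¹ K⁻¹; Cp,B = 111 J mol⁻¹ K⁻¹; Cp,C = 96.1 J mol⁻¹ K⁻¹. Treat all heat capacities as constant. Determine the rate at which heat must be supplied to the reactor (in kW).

Extent of reaction ξ = 0.606 × 210 = 127.26 mol/min
Reaction term: ξ·ΔH°_rxn = 127.26 × 98.4 = 12522 kJ/min
Sensible, feed 144→25 °C: -6197.5 kJ/min
Outlet flows (mol/min): A 82.74, B 127.26, C 127.26
Sensible, products 25→255 °C: 10781 kJ/min
Q = ΔH = 17106 kJ/min = 285.1 kW
Heat supplied = 285.1 kW

Q_in = 285 kW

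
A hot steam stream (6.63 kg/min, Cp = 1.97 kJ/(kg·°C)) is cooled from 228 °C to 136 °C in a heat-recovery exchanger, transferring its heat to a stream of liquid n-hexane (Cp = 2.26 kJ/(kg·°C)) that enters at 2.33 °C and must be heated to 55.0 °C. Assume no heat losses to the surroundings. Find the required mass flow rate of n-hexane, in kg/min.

Heat released by hot stream: Q = 6.63 × 1.97 × (228 − 136) = 1201.6 kJ/min
Energy balance on cold side (adiabatic exchanger): Q = ṁ_c·Cp_c·(T_c,out − T_c,in)
ṁ_c = 1201.6 / [2.26 × (55.0 − 2.33)] = 10.095 kg/min

ṁ_c = 10.1 kg/min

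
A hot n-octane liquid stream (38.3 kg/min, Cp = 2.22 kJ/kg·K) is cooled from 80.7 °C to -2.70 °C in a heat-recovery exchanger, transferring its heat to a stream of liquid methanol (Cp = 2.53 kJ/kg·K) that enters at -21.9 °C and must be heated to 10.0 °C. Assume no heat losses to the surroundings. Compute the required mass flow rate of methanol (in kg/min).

Heat released by hot stream: Q = 38.3 × 2.22 × (80.7 − -2.70) = 7091.2 kJ/min
Energy balance on cold side (adiabatic exchanger): Q = ṁ_c·Cp_c·(T_c,out − T_c,in)
ṁ_c = 7091.2 / [2.53 × (10.0 − -21.9)] = 87.863 kg/min

ṁ_c = 87.9 kg/min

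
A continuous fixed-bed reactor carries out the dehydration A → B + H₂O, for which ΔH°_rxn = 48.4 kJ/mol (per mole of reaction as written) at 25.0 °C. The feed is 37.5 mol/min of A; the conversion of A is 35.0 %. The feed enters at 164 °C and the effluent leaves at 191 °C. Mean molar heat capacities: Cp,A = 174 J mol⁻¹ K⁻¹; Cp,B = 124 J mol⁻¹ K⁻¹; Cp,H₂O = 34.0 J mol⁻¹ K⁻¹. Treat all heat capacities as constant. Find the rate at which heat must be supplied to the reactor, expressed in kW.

Extent of reaction ξ = 0.350 × 37.5 = 13.125 mol/min
Reaction term: ξ·ΔH°_rxn = 13.125 × 48.4 = 635.25 kJ/min
Sensible, feed 164→25 °C: -906.98 kJ/min
Outlet flows (mol/min): A 24.375, B 13.125, H₂O 13.125
Sensible, products 25→191 °C: 1048.3 kJ/min
Q = ΔH = 776.56 kJ/min = 12.943 kW
Heat supplied = 12.943 kW

Q_in = 12.9 kW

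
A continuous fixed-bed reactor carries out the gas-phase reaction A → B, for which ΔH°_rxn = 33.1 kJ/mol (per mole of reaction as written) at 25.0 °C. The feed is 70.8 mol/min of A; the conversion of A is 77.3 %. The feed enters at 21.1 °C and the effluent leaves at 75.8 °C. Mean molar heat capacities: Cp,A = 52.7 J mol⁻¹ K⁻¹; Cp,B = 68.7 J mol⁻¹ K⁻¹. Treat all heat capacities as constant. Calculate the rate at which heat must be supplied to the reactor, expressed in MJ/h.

Q_in = 124 MJ/h

Extent of reaction ξ = 0.773 × 70.8 = 54.728 mol/min
Reaction term: ξ·ΔH°_rxn = 54.728 × 33.1 = 1811.5 kJ/min
Sensible, feed 21.1→25 °C: 14.552 kJ/min
Outlet flows (mol/min): A 16.072, B 54.728
Sensible, products 25→75.8 °C: 234.03 kJ/min
Q = ΔH = 2060.1 kJ/min = 34.335 kW
Heat supplied = 123.61 MJ/h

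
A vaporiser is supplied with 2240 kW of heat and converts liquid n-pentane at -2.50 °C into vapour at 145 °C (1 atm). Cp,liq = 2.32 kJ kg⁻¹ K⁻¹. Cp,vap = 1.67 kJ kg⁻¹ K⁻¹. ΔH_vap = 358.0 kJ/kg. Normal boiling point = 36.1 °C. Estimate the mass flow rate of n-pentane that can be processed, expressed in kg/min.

Δh = 2.32×(36.1−-2.50) + 358.0 + 1.67×(145−36.1) = 629.41 kJ/kg
Q = 2240 kW = 2240 kJ/s = 134400 kJ/min
ṁ = Q/Δh = 134400 / 629.41 = 213.53 kg/min

ṁ = 214 kg/min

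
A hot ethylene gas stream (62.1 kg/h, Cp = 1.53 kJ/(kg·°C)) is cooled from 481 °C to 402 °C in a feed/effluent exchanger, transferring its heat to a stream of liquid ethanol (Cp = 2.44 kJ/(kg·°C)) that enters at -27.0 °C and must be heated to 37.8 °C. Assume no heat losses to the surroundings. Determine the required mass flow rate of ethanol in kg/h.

Heat released by hot stream: Q = 62.1 × 1.53 × (481 − 402) = 7506 kJ/h
Energy balance on cold side (adiabatic exchanger): Q = ṁ_c·Cp_c·(T_c,out − T_c,in)
ṁ_c = 7506 / [2.44 × (37.8 − -27.0)] = 47.473 kg/h

ṁ_c = 47.5 kg/h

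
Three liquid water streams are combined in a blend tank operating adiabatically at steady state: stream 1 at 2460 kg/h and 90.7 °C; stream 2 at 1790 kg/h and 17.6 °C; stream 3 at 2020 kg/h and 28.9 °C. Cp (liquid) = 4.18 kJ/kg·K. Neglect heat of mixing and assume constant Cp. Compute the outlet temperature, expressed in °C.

Adiabatic, steady state ⇒ Σ ṁᵢCp,ᵢ(T_out − Tᵢ) = 0
T_out = Σ ṁᵢCp,ᵢTᵢ / Σ ṁᵢCp,ᵢ
      = 1.3084e+06 / 26209 = 49.921 °C

T_out = 49.9 °C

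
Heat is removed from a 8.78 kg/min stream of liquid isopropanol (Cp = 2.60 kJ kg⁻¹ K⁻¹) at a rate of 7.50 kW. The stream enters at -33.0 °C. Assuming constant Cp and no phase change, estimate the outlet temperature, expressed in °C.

T_out = -52.7 °C

Q = 7.50 kW = 450 kJ/min
ΔT = Q/(ṁ·Cp) = 450/(8.78×2.60) = 19.713 K
T_out = -33.0 − 19.713 = -52.713 °C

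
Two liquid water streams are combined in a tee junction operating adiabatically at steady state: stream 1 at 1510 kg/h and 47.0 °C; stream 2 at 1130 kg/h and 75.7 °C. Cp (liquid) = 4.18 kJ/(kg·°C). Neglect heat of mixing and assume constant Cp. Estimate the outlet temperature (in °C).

T_out = 59.3 °C

Energy balance with Q = 0: Σ ṁᵢCp,ᵢ(T_out − Tᵢ) = 0
Σ ṁᵢCp,ᵢTᵢ = 1510×4.18×47.0 + 1130×4.18×75.7 = 654220
Σ ṁᵢCp,ᵢ = 1510×4.18 + 1130×4.18 = 11035
T_out = 654220 / 11035 = 59.284 °C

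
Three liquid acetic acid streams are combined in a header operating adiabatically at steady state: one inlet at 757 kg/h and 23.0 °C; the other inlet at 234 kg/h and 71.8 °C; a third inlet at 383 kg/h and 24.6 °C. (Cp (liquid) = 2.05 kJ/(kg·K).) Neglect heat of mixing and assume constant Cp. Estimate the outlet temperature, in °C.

T_out = 31.8 °C

No heat crosses the boundary, so H_out = H_in.
Σ ṁᵢCp,ᵢTᵢ = 757×2.05×23.0 + 234×2.05×71.8 + 383×2.05×24.6 = 89450
Σ ṁᵢCp,ᵢ = 757×2.05 + 234×2.05 + 383×2.05 = 2816.7
T_out = 89450 / 2816.7 = 31.757 °C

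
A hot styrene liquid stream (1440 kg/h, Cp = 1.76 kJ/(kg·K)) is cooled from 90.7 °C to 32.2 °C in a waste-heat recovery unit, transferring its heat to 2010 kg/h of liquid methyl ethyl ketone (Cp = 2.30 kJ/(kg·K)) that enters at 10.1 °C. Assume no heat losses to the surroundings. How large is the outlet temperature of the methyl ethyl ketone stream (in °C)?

T_c,out = 42.2 °C

Heat released by hot stream: Q = 1440 × 1.76 × (90.7 − 32.2) = 148260 kJ/h
Energy balance on cold side (adiabatic exchanger): Q = ṁ_c·Cp_c·(T_c,out − T_c,in)
T_c,out = 10.1 + 148260/(2010 × 2.30) = 42.171 °C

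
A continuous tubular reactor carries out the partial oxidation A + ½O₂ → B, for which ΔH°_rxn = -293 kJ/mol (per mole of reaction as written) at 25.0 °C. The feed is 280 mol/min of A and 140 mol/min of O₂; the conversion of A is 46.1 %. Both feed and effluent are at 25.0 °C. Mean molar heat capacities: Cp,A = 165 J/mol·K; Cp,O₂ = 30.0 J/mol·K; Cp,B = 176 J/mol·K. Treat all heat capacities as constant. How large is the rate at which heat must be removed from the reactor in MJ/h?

Q_out = 2270 MJ/h

Extent of reaction ξ = 0.461 × 280 = 129.08 mol/min
Reaction term: ξ·ΔH°_rxn = 129.08 × -293 = -37820 kJ/min
Q = ΔH = -37820 kJ/min = -630.34 kW
Heat removed = 2269.2 MJ/h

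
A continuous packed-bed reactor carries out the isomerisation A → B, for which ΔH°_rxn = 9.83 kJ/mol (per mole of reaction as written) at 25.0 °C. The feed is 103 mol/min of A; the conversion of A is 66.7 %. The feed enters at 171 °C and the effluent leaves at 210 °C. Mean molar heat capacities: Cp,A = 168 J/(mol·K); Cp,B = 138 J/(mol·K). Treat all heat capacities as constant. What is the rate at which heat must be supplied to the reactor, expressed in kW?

Extent of reaction ξ = 0.667 × 103 = 68.701 mol/min
Reaction term: ξ·ΔH°_rxn = 68.701 × 9.83 = 675.33 kJ/min
Sensible, feed 171→25 °C: -2526.4 kJ/min
Outlet flows (mol/min): A 34.299, B 68.701
Sensible, products 25→210 °C: 2819.9 kJ/min
Q = ΔH = 968.9 kJ/min = 16.148 kW
Heat supplied = 16.148 kW

Q_in = 16.1 kW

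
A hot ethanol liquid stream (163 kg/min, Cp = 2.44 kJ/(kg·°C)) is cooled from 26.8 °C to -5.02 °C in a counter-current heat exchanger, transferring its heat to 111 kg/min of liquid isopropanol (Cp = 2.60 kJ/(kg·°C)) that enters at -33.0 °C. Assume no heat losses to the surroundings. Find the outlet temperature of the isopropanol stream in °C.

Heat released by hot stream: Q = 163 × 2.44 × (26.8 − -5.02) = 12655 kJ/min
Energy balance on cold side (adiabatic exchanger): Q = ṁ_c·Cp_c·(T_c,out − T_c,in)
T_c,out = -33.0 + 12655/(111 × 2.60) = 10.851 °C

T_c,out = 10.9 °C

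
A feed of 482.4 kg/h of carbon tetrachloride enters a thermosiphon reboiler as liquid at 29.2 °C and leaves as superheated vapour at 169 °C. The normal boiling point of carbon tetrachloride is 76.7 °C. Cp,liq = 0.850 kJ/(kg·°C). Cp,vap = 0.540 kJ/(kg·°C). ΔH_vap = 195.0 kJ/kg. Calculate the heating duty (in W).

liquid 29.2→76.7 °C: 40.375 kJ/kg
vaporisation at 76.7 °C: 195 kJ/kg
vapour 76.7→169 °C: 49.842 kJ/kg
Δh = 40.375 + 195 + 49.842 = 285.22 kJ/kg
Q = ṁ·Δh = 482.4 kg/h × 285.22 kJ/kg = 137590 kJ/h
|Q| = 38.219 kW = 38219 W

Q = 38200 W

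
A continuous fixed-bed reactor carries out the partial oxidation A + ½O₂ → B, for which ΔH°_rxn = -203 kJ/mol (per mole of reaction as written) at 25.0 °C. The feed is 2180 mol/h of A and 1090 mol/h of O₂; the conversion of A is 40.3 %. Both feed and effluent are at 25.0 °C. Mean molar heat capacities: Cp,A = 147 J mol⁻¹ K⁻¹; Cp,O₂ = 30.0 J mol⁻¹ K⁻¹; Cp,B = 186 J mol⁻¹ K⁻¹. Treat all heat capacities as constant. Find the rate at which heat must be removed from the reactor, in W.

Q_out = 49500 W

Extent of reaction ξ = 0.403 × 2180 = 878.54 mol/h
Reaction term: ξ·ΔH°_rxn = 878.54 × -203 = -178340 kJ/h
Q = ΔH = -178340 kJ/h = -49.54 kW
Heat removed = 49540 W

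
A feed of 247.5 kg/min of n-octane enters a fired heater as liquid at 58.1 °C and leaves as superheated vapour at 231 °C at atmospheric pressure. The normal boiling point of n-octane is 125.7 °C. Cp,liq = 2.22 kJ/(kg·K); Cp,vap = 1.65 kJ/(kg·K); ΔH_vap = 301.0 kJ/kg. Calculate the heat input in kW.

Q = 2580 kW

liquid 58.1→125.7 °C: 150.07 kJ/kg
vaporisation at 125.7 °C: 301 kJ/kg
vapour 125.7→231 °C: 173.74 kJ/kg
Δh = 150.07 + 301 + 173.74 = 624.82 kJ/kg
Q = ṁ·Δh = 247.5 kg/min × 624.82 kJ/kg = 154640 kJ/min
|Q| = 2577.4 kW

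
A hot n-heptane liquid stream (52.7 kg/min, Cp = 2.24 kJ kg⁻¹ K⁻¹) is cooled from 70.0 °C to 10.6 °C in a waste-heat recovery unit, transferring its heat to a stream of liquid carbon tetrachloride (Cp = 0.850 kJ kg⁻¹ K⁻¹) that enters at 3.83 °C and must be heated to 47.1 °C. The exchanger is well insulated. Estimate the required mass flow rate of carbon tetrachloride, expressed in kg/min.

Heat released by hot stream: Q = 52.7 × 2.24 × (70.0 − 10.6) = 7012.1 kJ/min
Energy balance on cold side (adiabatic exchanger): Q = ṁ_c·Cp_c·(T_c,out − T_c,in)
ṁ_c = 7012.1 / [0.850 × (47.1 − 3.83)] = 190.65 kg/min

ṁ_c = 191 kg/min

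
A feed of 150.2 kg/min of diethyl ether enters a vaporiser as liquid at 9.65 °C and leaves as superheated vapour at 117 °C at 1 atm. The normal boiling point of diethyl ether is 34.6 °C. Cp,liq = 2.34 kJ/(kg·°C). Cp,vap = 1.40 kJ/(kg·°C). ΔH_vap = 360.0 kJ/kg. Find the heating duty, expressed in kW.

Q = 1340 kW

liquid 9.65→34.6 °C: 58.383 kJ/kg
vaporisation at 34.6 °C: 360 kJ/kg
vapour 34.6→117 °C: 115.36 kJ/kg
Δh = 58.383 + 360 + 115.36 = 533.74 kJ/kg
Q = ṁ·Δh = 150.2 kg/min × 533.74 kJ/kg = 80168 kJ/min
|Q| = 1336.1 kW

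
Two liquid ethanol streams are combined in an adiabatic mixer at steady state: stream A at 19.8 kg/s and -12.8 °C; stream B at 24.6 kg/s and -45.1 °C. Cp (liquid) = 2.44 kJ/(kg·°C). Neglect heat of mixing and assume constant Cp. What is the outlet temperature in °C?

T_out = -30.7 °C

Adiabatic, steady state ⇒ Σ ṁᵢCp,ᵢ(T_out − Tᵢ) = 0
Σ ṁᵢCp,ᵢTᵢ = 19.8×2.44×-12.8 + 24.6×2.44×-45.1 = -3325.5
Σ ṁᵢCp,ᵢ = 19.8×2.44 + 24.6×2.44 = 108.34
T_out = -3325.5 / 108.34 = -30.696 °C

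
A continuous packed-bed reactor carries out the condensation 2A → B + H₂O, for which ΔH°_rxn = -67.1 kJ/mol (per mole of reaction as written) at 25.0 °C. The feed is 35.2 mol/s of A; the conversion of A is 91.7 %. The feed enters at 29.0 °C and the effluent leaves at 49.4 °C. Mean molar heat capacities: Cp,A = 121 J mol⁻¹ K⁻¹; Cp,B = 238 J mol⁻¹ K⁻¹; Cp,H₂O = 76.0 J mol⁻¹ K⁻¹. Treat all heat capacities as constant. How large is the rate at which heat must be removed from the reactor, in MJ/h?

Q_out = 3480 MJ/h

Extent of reaction ξ = 0.917 × 35.2 / 2 = 16.139 mol/s
Reaction term: ξ·ΔH°_rxn = 16.139 × -67.1 = -1082.9 kJ/s
Sensible, feed 29.0→25 °C: -17.037 kJ/s
Outlet flows (mol/s): A 2.9216, B 16.139, H₂O 16.139
Sensible, products 25→49.4 °C: 132.28 kJ/s
Q = ΔH = -967.7 kJ/s = -967.7 kW
Heat removed = 3483.7 MJ/h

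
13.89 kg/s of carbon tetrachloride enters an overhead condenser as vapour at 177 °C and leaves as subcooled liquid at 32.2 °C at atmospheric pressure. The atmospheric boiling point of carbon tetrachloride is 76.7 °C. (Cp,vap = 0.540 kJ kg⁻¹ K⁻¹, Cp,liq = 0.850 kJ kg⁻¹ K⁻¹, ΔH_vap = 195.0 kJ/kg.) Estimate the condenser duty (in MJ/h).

vapour 177→76.7 °C: -54.162 kJ/kg
condensation at 76.7 °C: -195 kJ/kg
liquid 76.7→32.2 °C: -37.825 kJ/kg
Δh = -54.162 + -195 + -37.825 = -286.99 kJ/kg
Q = ṁ·Δh = 13.89 kg/s × -286.99 kJ/kg = -3986.2 kJ/s
|Q| = 3986.2 kW = 14350 MJ/h

Q_c = 14400 MJ/h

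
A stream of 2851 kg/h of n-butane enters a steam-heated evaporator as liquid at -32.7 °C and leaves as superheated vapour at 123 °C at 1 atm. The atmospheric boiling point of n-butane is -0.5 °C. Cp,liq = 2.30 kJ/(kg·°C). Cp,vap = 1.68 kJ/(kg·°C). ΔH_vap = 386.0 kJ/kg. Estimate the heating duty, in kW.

Q = 529 kW

liquid -32.7→-0.5 °C: 74.06 kJ/kg
vaporisation at -0.5 °C: 386 kJ/kg
vapour -0.5→123 °C: 207.48 kJ/kg
Δh = 74.06 + 386 + 207.48 = 667.54 kJ/kg
Q = ṁ·Δh = 2851 kg/h × 667.54 kJ/kg = 1.9032e+06 kJ/h
|Q| = 528.65 kW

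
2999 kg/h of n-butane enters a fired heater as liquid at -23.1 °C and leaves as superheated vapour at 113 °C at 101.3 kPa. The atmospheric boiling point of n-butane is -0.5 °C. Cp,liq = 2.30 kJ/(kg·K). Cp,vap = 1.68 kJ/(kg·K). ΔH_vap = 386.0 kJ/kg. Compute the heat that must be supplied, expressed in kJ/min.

liquid -23.1→-0.5 °C: 51.98 kJ/kg
vaporisation at -0.5 °C: 386 kJ/kg
vapour -0.5→113 °C: 190.68 kJ/kg
Δh = 51.98 + 386 + 190.68 = 628.66 kJ/kg
Q = ṁ·Δh = 2999 kg/h × 628.66 kJ/kg = 1.8854e+06 kJ/h
|Q| = 523.71 kW = 31423 kJ/min

Q = 31400 kJ/min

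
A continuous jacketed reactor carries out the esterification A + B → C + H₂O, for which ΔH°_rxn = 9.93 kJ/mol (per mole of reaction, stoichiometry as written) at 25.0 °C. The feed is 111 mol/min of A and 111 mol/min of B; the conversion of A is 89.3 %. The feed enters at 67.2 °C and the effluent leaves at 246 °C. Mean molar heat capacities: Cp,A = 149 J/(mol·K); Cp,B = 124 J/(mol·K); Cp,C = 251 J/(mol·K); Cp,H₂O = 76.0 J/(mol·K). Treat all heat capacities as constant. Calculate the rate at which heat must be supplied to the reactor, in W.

Q_in = 126000 W

Extent of reaction ξ = 0.893 × 111 = 99.123 mol/min
Reaction term: ξ·ΔH°_rxn = 99.123 × 9.93 = 984.29 kJ/min
Sensible, feed 67.2→25 °C: -1278.8 kJ/min
Outlet flows (mol/min): A 11.877, B 11.877, C 99.123, H₂O 99.123
Sensible, products 25→246 °C: 7879.9 kJ/min
Q = ΔH = 7585.4 kJ/min = 126.42 kW
Heat supplied = 126420 W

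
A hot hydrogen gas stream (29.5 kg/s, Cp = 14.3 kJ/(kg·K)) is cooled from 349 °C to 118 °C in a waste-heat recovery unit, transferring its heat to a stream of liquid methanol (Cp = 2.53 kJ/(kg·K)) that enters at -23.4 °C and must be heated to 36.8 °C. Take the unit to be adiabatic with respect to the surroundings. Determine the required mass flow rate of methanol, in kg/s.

Heat released by hot stream: Q = 29.5 × 14.3 × (349 − 118) = 97447 kJ/s
Energy balance on cold side (adiabatic exchanger): Q = ṁ_c·Cp_c·(T_c,out − T_c,in)
ṁ_c = 97447 / [2.53 × (36.8 − -23.4)] = 639.81 kg/s

ṁ_c = 640 kg/s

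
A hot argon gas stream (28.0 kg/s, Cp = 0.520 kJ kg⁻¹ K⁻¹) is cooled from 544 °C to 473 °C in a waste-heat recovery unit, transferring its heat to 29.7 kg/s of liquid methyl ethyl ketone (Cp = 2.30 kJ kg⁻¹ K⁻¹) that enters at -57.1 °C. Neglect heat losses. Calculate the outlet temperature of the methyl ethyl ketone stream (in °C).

T_c,out = -42.0 °C

Heat released by hot stream: Q = 28.0 × 0.520 × (544 − 473) = 1033.8 kJ/s
Energy balance on cold side (adiabatic exchanger): Q = ṁ_c·Cp_c·(T_c,out − T_c,in)
T_c,out = -57.1 + 1033.8/(29.7 × 2.30) = -41.967 °C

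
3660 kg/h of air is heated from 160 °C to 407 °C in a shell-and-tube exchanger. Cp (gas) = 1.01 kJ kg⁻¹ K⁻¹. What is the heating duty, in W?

Q = 254000 W

Q = ṁ·Cp·ΔT = 3660 × 1.01 × (407 − 160) = 913060 kJ/h
Converting: 913060 / 3600 s = 253.63 kW
Heating duty = 253630 W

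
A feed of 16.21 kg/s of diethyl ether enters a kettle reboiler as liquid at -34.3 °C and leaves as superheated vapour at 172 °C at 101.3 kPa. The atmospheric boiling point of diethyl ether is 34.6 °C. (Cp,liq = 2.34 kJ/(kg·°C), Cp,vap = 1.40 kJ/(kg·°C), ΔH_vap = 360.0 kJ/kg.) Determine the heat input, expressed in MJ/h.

Q = 41600 MJ/h

liquid -34.3→34.6 °C: 161.23 kJ/kg
vaporisation at 34.6 °C: 360 kJ/kg
vapour 34.6→172 °C: 192.36 kJ/kg
Δh = 161.23 + 360 + 192.36 = 713.59 kJ/kg
Q = ṁ·Δh = 16.21 kg/s × 713.59 kJ/kg = 11567 kJ/s
|Q| = 11567 kW = 41642 MJ/h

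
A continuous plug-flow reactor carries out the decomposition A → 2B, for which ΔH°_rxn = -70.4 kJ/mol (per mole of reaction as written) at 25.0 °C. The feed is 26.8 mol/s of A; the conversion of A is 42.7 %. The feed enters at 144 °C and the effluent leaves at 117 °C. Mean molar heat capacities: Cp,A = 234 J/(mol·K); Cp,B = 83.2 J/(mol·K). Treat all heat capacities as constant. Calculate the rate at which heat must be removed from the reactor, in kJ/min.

Extent of reaction ξ = 0.427 × 26.8 = 11.444 mol/s
Reaction term: ξ·ΔH°_rxn = 11.444 × -70.4 = -805.63 kJ/s
Sensible, feed 144→25 °C: -746.27 kJ/s
Outlet flows (mol/s): A 15.356, B 22.887
Sensible, products 25→117 °C: 505.78 kJ/s
Q = ΔH = -1046.1 kJ/s = -1046.1 kW
Heat removed = 62767 kJ/min

Q_out = 62800 kJ/min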